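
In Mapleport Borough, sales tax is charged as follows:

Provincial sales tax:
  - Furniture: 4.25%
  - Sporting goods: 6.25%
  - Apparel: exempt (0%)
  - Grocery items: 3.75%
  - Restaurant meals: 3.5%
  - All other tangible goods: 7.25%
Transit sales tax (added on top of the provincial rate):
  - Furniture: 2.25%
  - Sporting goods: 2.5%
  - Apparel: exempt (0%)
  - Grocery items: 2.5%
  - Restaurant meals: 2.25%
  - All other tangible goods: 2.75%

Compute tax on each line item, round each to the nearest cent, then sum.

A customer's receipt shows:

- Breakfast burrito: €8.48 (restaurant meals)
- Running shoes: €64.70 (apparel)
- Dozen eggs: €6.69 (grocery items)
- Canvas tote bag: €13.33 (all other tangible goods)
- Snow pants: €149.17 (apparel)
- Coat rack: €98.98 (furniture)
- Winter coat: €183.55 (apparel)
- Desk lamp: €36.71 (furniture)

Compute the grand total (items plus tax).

€572.67

Breakfast burrito €8.48: restaurant meals → 3.5% + 2.25% transit = 5.75% → €0.49
Running shoes €64.70: apparel → 0% + 0% transit = 0% → €0.00
Dozen eggs €6.69: grocery items → 3.75% + 2.5% transit = 6.25% → €0.42
Canvas tote bag €13.33: all other tangible goods → 7.25% + 2.75% transit = 10% → €1.33
Snow pants €149.17: apparel → 0% + 0% transit = 0% → €0.00
Coat rack €98.98: furniture → 4.25% + 2.25% transit = 6.5% → €6.43
Winter coat €183.55: apparel → 0% + 0% transit = 0% → €0.00
Desk lamp €36.71: furniture → 4.25% + 2.25% transit = 6.5% → €2.39
Subtotal = €561.61; tax = €11.06; total due = €572.67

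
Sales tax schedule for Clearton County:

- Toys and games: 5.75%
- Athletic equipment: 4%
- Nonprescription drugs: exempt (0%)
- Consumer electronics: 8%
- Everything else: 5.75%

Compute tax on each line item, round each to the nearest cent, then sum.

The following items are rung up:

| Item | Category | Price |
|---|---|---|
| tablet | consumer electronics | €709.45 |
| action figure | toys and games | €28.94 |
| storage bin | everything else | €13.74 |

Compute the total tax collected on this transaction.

Tablet €709.45: consumer electronics → 8% → €56.76
Action figure €28.94: toys and games → 5.75% → €1.66
Storage bin €13.74: everything else → 5.75% → €0.79
Total tax = €56.76 + €1.66 + €0.79 = €59.21

€59.21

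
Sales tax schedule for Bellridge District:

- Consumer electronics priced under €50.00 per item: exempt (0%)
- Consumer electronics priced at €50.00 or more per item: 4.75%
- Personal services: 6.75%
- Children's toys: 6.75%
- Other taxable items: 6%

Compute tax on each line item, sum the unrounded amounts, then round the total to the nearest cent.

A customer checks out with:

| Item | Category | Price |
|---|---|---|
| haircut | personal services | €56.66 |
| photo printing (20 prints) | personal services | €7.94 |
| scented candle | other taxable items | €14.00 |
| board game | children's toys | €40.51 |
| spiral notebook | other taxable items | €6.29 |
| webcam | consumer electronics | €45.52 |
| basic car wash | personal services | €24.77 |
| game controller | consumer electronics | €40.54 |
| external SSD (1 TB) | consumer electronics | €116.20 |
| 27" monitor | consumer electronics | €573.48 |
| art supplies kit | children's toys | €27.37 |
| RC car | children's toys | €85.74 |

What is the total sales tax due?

Haircut €56.66: personal services → 6.75% → €3.82455
Photo printing (20 prints) €7.94: personal services → 6.75% → €0.53595
Scented candle €14.00: other taxable items → 6% → €0.84
Board game €40.51: children's toys → 6.75% → €2.734425
Spiral notebook €6.29: other taxable items → 6% → €0.3774
Webcam €45.52: consumer electronics, under €50.00 → 0% → €0.00
Basic car wash €24.77: personal services → 6.75% → €1.671975
Game controller €40.54: consumer electronics, under €50.00 → 0% → €0.00
External SSD (1 TB) €116.20: consumer electronics, €50.00 or more → 4.75% → €5.5195
27" monitor €573.48: consumer electronics, €50.00 or more → 4.75% → €27.2403
Art supplies kit €27.37: children's toys → 6.75% → €1.847475
RC car €85.74: children's toys → 6.75% → €5.78745
Unrounded tax sum = €50.379025 → €50.38

€50.38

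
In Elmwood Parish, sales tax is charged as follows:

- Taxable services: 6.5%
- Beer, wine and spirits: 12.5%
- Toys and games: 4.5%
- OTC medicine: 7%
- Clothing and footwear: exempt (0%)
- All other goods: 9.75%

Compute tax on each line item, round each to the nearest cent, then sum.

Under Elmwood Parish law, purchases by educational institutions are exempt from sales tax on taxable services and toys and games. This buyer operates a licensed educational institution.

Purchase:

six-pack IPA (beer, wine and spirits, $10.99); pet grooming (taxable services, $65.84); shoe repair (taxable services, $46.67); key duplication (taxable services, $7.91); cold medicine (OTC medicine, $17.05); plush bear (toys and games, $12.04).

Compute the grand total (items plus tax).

$163.06

Six-pack IPA $10.99: beer, wine and spirits → 12.5% → $1.37
Pet grooming $65.84: taxable services, buyer-exempt → 0% → $0.00
Shoe repair $46.67: taxable services, buyer-exempt → 0% → $0.00
Key duplication $7.91: taxable services, buyer-exempt → 0% → $0.00
Cold medicine $17.05: OTC medicine → 7% → $1.19
Plush bear $12.04: toys and games, buyer-exempt → 0% → $0.00
Subtotal = $160.50; tax = $2.56; total due = $163.06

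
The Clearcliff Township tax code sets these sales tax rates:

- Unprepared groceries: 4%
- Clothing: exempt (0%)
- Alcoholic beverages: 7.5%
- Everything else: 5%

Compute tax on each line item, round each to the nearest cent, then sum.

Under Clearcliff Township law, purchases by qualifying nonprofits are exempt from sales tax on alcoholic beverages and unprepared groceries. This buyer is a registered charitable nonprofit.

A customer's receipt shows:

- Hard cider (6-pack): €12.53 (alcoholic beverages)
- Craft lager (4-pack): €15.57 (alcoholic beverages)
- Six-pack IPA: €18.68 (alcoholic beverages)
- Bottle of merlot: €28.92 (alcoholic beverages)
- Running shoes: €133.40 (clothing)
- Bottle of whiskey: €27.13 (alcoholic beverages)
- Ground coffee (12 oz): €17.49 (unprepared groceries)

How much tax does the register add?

Hard cider (6-pack) €12.53: alcoholic beverages, buyer-exempt → 0% → €0.00
Craft lager (4-pack) €15.57: alcoholic beverages, buyer-exempt → 0% → €0.00
Six-pack IPA €18.68: alcoholic beverages, buyer-exempt → 0% → €0.00
Bottle of merlot €28.92: alcoholic beverages, buyer-exempt → 0% → €0.00
Running shoes €133.40: clothing → 0% → €0.00
Bottle of whiskey €27.13: alcoholic beverages, buyer-exempt → 0% → €0.00
Ground coffee (12 oz) €17.49: unprepared groceries, buyer-exempt → 0% → €0.00
Total tax = €0.00

€0.00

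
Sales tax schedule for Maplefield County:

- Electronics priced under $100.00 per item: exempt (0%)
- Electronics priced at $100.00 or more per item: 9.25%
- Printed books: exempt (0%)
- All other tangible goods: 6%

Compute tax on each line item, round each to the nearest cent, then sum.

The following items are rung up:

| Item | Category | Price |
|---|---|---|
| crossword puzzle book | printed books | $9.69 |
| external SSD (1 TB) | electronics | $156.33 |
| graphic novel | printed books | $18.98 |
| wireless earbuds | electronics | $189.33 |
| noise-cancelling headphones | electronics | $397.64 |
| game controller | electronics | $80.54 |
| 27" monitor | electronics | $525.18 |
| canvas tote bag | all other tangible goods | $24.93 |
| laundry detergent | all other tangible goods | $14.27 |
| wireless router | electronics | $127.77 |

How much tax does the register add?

$131.51

Crossword puzzle book $9.69: printed books → 0% → $0.00
External SSD (1 TB) $156.33: electronics, $100.00 or more → 9.25% → $14.46
Graphic novel $18.98: printed books → 0% → $0.00
Wireless earbuds $189.33: electronics, $100.00 or more → 9.25% → $17.51
Noise-cancelling headphones $397.64: electronics, $100.00 or more → 9.25% → $36.78
Game controller $80.54: electronics, under $100.00 → 0% → $0.00
27" monitor $525.18: electronics, $100.00 or more → 9.25% → $48.58
Canvas tote bag $24.93: all other tangible goods → 6% → $1.50
Laundry detergent $14.27: all other tangible goods → 6% → $0.86
Wireless router $127.77: electronics, $100.00 or more → 9.25% → $11.82
Total tax = $14.46 + $17.51 + $36.78 + $48.58 + $1.50 + $0.86 + $11.82 = $131.51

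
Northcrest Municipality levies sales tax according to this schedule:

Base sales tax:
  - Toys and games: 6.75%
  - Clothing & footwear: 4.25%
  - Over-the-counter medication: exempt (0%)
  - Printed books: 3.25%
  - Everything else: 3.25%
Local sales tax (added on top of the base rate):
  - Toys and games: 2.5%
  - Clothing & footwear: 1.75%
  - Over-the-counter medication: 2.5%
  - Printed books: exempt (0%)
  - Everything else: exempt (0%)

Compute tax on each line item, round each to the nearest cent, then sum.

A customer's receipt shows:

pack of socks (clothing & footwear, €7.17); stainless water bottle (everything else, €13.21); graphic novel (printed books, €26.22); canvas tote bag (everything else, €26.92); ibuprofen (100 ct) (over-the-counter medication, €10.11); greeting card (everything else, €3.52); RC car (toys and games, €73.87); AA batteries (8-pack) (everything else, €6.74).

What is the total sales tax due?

Pack of socks €7.17: clothing & footwear → 4.25% + 1.75% local = 6% → €0.43
Stainless water bottle €13.21: everything else → 3.25% + 0% local = 3.25% → €0.43
Graphic novel €26.22: printed books → 3.25% + 0% local = 3.25% → €0.85
Canvas tote bag €26.92: everything else → 3.25% + 0% local = 3.25% → €0.87
Ibuprofen (100 ct) €10.11: over-the-counter medication → 0% + 2.5% local = 2.5% → €0.25
Greeting card €3.52: everything else → 3.25% + 0% local = 3.25% → €0.11
RC car €73.87: toys and games → 6.75% + 2.5% local = 9.25% → €6.83
AA batteries (8-pack) €6.74: everything else → 3.25% + 0% local = 3.25% → €0.22
Total tax = €0.43 + €0.43 + €0.85 + €0.87 + €0.25 + €0.11 + €6.83 + €0.22 = €9.99

€9.99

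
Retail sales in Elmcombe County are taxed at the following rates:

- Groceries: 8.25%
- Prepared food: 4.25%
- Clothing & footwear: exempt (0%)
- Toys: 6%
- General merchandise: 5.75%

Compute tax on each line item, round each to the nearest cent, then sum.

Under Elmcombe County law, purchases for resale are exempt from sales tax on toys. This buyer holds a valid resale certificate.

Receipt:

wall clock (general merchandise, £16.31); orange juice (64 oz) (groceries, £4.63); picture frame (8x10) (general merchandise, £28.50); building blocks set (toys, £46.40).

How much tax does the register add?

£2.96

Wall clock £16.31: general merchandise → 5.75% → £0.94
Orange juice (64 oz) £4.63: groceries → 8.25% → £0.38
Picture frame (8x10) £28.50: general merchandise → 5.75% → £1.64
Building blocks set £46.40: toys, buyer-exempt → 0% → £0.00
Total tax = £0.94 + £0.38 + £1.64 = £2.96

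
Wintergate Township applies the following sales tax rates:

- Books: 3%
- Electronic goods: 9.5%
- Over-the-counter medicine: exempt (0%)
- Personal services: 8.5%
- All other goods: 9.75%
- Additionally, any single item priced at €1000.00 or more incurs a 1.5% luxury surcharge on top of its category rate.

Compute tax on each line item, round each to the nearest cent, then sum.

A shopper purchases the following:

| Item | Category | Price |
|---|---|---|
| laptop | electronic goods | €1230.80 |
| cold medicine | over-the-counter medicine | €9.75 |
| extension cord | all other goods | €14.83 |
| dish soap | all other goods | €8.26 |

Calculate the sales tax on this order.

Laptop €1230.80: electronic goods → 9.5% + 1.5% surcharge = 11% → €135.39
Cold medicine €9.75: over-the-counter medicine → 0% → €0.00
Extension cord €14.83: all other goods → 9.75% → €1.45
Dish soap €8.26: all other goods → 9.75% → €0.81
Total tax = €135.39 + €1.45 + €0.81 = €137.65

€137.65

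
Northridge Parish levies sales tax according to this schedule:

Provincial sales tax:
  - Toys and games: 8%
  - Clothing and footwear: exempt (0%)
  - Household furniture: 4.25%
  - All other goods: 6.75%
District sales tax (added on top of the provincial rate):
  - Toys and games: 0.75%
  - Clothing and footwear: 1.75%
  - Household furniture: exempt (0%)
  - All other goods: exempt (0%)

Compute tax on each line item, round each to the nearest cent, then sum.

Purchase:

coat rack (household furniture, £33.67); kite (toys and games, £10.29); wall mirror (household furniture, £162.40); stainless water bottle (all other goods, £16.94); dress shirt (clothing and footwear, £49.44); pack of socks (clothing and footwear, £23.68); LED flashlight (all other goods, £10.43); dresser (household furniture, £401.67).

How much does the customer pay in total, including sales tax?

£737.94

Coat rack £33.67: household furniture → 4.25% + 0% district = 4.25% → £1.43
Kite £10.29: toys and games → 8% + 0.75% district = 8.75% → £0.90
Wall mirror £162.40: household furniture → 4.25% + 0% district = 4.25% → £6.90
Stainless water bottle £16.94: all other goods → 6.75% + 0% district = 6.75% → £1.14
Dress shirt £49.44: clothing and footwear → 0% + 1.75% district = 1.75% → £0.87
Pack of socks £23.68: clothing and footwear → 0% + 1.75% district = 1.75% → £0.41
LED flashlight £10.43: all other goods → 6.75% + 0% district = 6.75% → £0.70
Dresser £401.67: household furniture → 4.25% + 0% district = 4.25% → £17.07
Subtotal = £708.52; tax = £29.42; total due = £737.94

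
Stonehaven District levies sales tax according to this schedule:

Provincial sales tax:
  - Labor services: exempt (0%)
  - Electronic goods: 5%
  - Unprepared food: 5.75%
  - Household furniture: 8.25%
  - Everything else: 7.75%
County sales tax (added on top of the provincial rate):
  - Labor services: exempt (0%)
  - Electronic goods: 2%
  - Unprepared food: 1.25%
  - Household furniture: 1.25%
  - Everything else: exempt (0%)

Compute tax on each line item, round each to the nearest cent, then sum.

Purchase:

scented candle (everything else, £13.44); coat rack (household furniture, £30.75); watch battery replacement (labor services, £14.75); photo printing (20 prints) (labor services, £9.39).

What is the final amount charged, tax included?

Scented candle £13.44: everything else → 7.75% + 0% county = 7.75% → £1.04
Coat rack £30.75: household furniture → 8.25% + 1.25% county = 9.5% → £2.92
Watch battery replacement £14.75: labor services → 0% + 0% county = 0% → £0.00
Photo printing (20 prints) £9.39: labor services → 0% + 0% county = 0% → £0.00
Subtotal = £68.33; tax = £3.96; total due = £72.29

£72.29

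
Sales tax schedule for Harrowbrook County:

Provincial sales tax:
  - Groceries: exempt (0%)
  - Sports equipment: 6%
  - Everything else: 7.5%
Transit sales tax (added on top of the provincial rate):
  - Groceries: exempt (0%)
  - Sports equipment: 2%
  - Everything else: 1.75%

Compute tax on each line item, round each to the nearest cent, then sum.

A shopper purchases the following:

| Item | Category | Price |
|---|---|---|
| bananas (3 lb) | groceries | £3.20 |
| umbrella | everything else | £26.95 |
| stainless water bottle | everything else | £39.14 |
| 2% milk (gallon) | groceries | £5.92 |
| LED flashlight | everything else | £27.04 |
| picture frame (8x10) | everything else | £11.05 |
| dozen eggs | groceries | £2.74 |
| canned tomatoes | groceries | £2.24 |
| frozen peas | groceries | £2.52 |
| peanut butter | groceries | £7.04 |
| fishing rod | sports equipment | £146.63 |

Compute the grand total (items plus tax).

£295.83

Bananas (3 lb) £3.20: groceries → 0% + 0% transit = 0% → £0.00
Umbrella £26.95: everything else → 7.5% + 1.75% transit = 9.25% → £2.49
Stainless water bottle £39.14: everything else → 7.5% + 1.75% transit = 9.25% → £3.62
2% milk (gallon) £5.92: groceries → 0% + 0% transit = 0% → £0.00
LED flashlight £27.04: everything else → 7.5% + 1.75% transit = 9.25% → £2.50
Picture frame (8x10) £11.05: everything else → 7.5% + 1.75% transit = 9.25% → £1.02
Dozen eggs £2.74: groceries → 0% + 0% transit = 0% → £0.00
Canned tomatoes £2.24: groceries → 0% + 0% transit = 0% → £0.00
Frozen peas £2.52: groceries → 0% + 0% transit = 0% → £0.00
Peanut butter £7.04: groceries → 0% + 0% transit = 0% → £0.00
Fishing rod £146.63: sports equipment → 6% + 2% transit = 8% → £11.73
Subtotal = £274.47; tax = £21.36; total due = £295.83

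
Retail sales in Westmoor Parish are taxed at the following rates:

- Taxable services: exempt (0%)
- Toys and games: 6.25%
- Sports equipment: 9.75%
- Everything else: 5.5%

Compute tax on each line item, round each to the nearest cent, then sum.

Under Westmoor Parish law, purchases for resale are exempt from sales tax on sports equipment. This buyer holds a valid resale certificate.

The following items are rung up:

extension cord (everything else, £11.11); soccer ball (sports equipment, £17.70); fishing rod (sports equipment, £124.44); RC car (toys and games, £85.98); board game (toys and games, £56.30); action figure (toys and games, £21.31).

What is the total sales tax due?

£10.83

Extension cord £11.11: everything else → 5.5% → £0.61
Soccer ball £17.70: sports equipment, buyer-exempt → 0% → £0.00
Fishing rod £124.44: sports equipment, buyer-exempt → 0% → £0.00
RC car £85.98: toys and games → 6.25% → £5.37
Board game £56.30: toys and games → 6.25% → £3.52
Action figure £21.31: toys and games → 6.25% → £1.33
Total tax = £0.61 + £5.37 + £3.52 + £1.33 = £10.83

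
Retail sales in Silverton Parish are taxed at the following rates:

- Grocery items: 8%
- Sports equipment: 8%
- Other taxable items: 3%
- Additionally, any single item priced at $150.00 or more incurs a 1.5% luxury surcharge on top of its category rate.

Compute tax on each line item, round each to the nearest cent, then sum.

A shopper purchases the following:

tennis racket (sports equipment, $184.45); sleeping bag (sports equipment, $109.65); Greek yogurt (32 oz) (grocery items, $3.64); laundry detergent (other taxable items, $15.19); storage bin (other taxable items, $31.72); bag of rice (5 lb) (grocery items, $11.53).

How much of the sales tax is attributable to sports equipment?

$26.29

Tennis racket $184.45: sports equipment → 8% + 1.5% surcharge = 9.5% → $17.52
Sleeping bag $109.65: sports equipment → 8% → $8.77
Tax on sports equipment = $17.52 + $8.77 = $26.29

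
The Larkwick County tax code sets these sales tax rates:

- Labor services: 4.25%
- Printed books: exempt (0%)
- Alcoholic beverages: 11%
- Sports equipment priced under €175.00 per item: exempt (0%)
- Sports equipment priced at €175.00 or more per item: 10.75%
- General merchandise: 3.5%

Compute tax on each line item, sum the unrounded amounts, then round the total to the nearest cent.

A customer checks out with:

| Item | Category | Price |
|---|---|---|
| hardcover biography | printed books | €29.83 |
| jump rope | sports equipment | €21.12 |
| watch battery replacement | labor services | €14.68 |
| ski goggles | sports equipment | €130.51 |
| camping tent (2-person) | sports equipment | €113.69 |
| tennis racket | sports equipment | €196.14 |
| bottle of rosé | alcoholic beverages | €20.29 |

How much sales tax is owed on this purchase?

€23.94

Hardcover biography €29.83: printed books → 0% → €0.00
Jump rope €21.12: sports equipment, under €175.00 → 0% → €0.00
Watch battery replacement €14.68: labor services → 4.25% → €0.6239
Ski goggles €130.51: sports equipment, under €175.00 → 0% → €0.00
Camping tent (2-person) €113.69: sports equipment, under €175.00 → 0% → €0.00
Tennis racket €196.14: sports equipment, €175.00 or more → 10.75% → €21.08505
Bottle of rosé €20.29: alcoholic beverages → 11% → €2.2319
Unrounded tax sum = €23.94085 → €23.94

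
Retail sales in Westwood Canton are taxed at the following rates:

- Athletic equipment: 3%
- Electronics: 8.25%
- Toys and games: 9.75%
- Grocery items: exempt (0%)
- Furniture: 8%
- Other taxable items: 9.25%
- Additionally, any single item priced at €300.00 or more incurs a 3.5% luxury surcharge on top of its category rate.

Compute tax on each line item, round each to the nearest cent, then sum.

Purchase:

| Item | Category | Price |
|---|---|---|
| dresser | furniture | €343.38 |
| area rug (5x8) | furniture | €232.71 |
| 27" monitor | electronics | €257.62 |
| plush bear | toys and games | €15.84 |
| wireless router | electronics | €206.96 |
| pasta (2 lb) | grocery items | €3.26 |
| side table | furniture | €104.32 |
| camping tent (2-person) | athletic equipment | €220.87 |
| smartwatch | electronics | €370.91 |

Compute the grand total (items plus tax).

€1912.40

Dresser €343.38: furniture → 8% + 3.5% surcharge = 11.5% → €39.49
Area rug (5x8) €232.71: furniture → 8% → €18.62
27" monitor €257.62: electronics → 8.25% → €21.25
Plush bear €15.84: toys and games → 9.75% → €1.54
Wireless router €206.96: electronics → 8.25% → €17.07
Pasta (2 lb) €3.26: grocery items → 0% → €0.00
Side table €104.32: furniture → 8% → €8.35
Camping tent (2-person) €220.87: athletic equipment → 3% → €6.63
Smartwatch €370.91: electronics → 8.25% + 3.5% surcharge = 11.75% → €43.58
Subtotal = €1755.87; tax = €156.53; total due = €1912.40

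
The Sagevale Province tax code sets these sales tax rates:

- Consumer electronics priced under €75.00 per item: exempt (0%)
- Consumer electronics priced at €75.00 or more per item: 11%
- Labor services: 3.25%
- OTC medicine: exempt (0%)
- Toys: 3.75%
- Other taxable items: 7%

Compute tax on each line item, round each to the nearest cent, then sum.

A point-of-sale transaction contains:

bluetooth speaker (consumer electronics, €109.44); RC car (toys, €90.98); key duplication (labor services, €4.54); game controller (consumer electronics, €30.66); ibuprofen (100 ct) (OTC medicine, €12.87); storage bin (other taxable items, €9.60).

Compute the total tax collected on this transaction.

€16.27

Bluetooth speaker €109.44: consumer electronics, €75.00 or more → 11% → €12.04
RC car €90.98: toys → 3.75% → €3.41
Key duplication €4.54: labor services → 3.25% → €0.15
Game controller €30.66: consumer electronics, under €75.00 → 0% → €0.00
Ibuprofen (100 ct) €12.87: OTC medicine → 0% → €0.00
Storage bin €9.60: other taxable items → 7% → €0.67
Total tax = €12.04 + €3.41 + €0.15 + €0.67 = €16.27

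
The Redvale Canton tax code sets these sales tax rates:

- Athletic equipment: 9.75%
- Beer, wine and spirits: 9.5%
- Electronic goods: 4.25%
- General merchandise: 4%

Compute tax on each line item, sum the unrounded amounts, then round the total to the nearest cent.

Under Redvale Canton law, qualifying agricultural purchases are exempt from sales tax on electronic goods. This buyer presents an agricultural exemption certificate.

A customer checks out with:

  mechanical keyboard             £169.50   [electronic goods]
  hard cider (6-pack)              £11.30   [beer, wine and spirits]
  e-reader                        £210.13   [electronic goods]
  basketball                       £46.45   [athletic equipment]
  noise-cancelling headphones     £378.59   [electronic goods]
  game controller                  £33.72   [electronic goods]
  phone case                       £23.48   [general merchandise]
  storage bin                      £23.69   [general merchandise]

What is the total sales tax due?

£7.49

Mechanical keyboard £169.50: electronic goods, buyer-exempt → 0% → £0.00
Hard cider (6-pack) £11.30: beer, wine and spirits → 9.5% → £1.0735
E-reader £210.13: electronic goods, buyer-exempt → 0% → £0.00
Basketball £46.45: athletic equipment → 9.75% → £4.528875
Noise-cancelling headphones £378.59: electronic goods, buyer-exempt → 0% → £0.00
Game controller £33.72: electronic goods, buyer-exempt → 0% → £0.00
Phone case £23.48: general merchandise → 4% → £0.9392
Storage bin £23.69: general merchandise → 4% → £0.9476
Unrounded tax sum = £7.489175 → £7.49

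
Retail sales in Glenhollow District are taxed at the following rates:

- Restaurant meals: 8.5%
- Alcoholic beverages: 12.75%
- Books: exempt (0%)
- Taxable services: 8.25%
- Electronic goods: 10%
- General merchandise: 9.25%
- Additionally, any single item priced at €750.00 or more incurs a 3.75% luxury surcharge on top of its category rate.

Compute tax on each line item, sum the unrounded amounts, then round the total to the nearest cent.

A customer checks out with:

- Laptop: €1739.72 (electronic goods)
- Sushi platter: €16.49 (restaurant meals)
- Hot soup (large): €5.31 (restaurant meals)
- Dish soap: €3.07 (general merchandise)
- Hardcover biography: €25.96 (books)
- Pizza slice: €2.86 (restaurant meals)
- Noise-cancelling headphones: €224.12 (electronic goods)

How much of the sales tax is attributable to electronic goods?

€261.62

Laptop €1739.72: electronic goods → 10% + 3.75% surcharge = 13.75% → €239.2115
Noise-cancelling headphones €224.12: electronic goods → 10% → €22.412
Tax on electronic goods: unrounded sum = €261.6235 → €261.62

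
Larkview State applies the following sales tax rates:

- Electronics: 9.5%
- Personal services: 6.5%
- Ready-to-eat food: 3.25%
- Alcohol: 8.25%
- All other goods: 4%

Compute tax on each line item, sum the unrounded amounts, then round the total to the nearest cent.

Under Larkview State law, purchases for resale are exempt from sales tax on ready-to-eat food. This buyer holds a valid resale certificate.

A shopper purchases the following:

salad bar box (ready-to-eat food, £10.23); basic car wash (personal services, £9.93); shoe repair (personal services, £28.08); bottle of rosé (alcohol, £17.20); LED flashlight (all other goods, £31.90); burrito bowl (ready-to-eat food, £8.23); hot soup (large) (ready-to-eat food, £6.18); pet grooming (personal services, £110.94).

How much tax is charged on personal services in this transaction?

£9.68

Basic car wash £9.93: personal services → 6.5% → £0.64545
Shoe repair £28.08: personal services → 6.5% → £1.8252
Pet grooming £110.94: personal services → 6.5% → £7.2111
Tax on personal services: unrounded sum = £9.68175 → £9.68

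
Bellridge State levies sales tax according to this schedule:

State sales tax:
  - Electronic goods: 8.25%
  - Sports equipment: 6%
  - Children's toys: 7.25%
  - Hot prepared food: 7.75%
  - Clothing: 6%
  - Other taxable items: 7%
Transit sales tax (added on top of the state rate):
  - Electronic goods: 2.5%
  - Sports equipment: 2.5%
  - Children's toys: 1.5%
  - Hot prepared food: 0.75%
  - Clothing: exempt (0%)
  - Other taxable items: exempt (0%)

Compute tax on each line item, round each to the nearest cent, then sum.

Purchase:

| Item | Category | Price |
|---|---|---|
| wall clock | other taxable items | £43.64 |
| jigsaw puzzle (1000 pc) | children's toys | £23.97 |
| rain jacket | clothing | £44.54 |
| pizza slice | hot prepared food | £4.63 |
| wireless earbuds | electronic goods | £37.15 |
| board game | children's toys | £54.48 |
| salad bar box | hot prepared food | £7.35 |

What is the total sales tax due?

£17.59

Wall clock £43.64: other taxable items → 7% + 0% transit = 7% → £3.05
Jigsaw puzzle (1000 pc) £23.97: children's toys → 7.25% + 1.5% transit = 8.75% → £2.10
Rain jacket £44.54: clothing → 6% + 0% transit = 6% → £2.67
Pizza slice £4.63: hot prepared food → 7.75% + 0.75% transit = 8.5% → £0.39
Wireless earbuds £37.15: electronic goods → 8.25% + 2.5% transit = 10.75% → £3.99
Board game £54.48: children's toys → 7.25% + 1.5% transit = 8.75% → £4.77
Salad bar box £7.35: hot prepared food → 7.75% + 0.75% transit = 8.5% → £0.62
Total tax = £3.05 + £2.10 + £2.67 + £0.39 + £3.99 + £4.77 + £0.62 = £17.59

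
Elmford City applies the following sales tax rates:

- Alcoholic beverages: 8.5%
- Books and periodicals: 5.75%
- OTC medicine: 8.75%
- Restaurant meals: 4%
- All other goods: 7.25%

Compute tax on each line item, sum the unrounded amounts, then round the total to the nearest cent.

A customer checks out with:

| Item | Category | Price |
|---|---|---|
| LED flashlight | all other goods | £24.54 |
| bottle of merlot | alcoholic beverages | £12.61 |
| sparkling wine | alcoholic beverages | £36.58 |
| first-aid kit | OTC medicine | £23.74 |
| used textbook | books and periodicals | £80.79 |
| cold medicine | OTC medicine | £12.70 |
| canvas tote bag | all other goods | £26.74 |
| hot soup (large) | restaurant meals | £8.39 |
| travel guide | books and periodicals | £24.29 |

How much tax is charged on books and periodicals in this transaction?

Used textbook £80.79: books and periodicals → 5.75% → £4.645425
Travel guide £24.29: books and periodicals → 5.75% → £1.396675
Tax on books and periodicals: unrounded sum = £6.0421 → £6.04

£6.04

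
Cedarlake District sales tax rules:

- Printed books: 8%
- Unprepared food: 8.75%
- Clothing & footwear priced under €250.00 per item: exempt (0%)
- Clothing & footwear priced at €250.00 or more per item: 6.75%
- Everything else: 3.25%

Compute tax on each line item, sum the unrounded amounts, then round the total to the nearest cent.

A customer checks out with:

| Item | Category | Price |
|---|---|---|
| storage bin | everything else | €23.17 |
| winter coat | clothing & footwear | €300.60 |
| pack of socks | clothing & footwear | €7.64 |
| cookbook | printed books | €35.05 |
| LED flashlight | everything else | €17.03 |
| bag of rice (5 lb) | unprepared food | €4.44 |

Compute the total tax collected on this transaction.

€24.79

Storage bin €23.17: everything else → 3.25% → €0.753025
Winter coat €300.60: clothing & footwear, €250.00 or more → 6.75% → €20.2905
Pack of socks €7.64: clothing & footwear, under €250.00 → 0% → €0.00
Cookbook €35.05: printed books → 8% → €2.804
LED flashlight €17.03: everything else → 3.25% → €0.553475
Bag of rice (5 lb) €4.44: unprepared food → 8.75% → €0.3885
Unrounded tax sum = €24.7895 → €24.79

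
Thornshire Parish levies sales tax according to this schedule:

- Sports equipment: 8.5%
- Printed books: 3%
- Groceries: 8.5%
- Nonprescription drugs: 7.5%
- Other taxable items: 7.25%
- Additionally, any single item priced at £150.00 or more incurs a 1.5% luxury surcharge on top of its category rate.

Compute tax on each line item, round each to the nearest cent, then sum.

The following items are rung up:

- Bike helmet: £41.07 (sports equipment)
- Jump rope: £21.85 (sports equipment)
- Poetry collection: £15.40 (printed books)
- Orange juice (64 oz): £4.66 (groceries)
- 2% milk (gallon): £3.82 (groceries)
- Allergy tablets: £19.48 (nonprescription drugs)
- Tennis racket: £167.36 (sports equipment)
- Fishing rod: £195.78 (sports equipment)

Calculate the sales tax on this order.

£44.31

Bike helmet £41.07: sports equipment → 8.5% → £3.49
Jump rope £21.85: sports equipment → 8.5% → £1.86
Poetry collection £15.40: printed books → 3% → £0.46
Orange juice (64 oz) £4.66: groceries → 8.5% → £0.40
2% milk (gallon) £3.82: groceries → 8.5% → £0.32
Allergy tablets £19.48: nonprescription drugs → 7.5% → £1.46
Tennis racket £167.36: sports equipment → 8.5% + 1.5% surcharge = 10% → £16.74
Fishing rod £195.78: sports equipment → 8.5% + 1.5% surcharge = 10% → £19.58
Total tax = £3.49 + £1.86 + £0.46 + £0.40 + £0.32 + £1.46 + £16.74 + £19.58 = £44.31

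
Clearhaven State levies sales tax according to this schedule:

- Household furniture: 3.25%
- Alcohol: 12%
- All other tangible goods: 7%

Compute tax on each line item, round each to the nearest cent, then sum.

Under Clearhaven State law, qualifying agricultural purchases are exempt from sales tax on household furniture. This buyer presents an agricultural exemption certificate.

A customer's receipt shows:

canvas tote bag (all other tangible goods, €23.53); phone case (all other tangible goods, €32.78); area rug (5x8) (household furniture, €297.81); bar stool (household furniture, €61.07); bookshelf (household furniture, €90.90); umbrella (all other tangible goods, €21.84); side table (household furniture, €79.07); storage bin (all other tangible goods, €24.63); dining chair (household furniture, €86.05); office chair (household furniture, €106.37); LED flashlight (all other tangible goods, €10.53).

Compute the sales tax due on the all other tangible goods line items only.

€7.93

Canvas tote bag €23.53: all other tangible goods → 7% → €1.65
Phone case €32.78: all other tangible goods → 7% → €2.29
Umbrella €21.84: all other tangible goods → 7% → €1.53
Storage bin €24.63: all other tangible goods → 7% → €1.72
LED flashlight €10.53: all other tangible goods → 7% → €0.74
Tax on all other tangible goods = €1.65 + €2.29 + €1.53 + €1.72 + €0.74 = €7.93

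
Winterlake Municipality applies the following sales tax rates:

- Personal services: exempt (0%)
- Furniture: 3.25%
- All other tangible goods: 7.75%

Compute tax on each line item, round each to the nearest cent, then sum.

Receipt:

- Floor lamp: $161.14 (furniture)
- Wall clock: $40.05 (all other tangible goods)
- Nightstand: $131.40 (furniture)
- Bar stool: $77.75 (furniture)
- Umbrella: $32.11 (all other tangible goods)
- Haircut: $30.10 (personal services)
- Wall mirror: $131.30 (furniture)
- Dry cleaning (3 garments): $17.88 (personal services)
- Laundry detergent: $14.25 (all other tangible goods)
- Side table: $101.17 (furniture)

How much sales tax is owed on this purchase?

Floor lamp $161.14: furniture → 3.25% → $5.24
Wall clock $40.05: all other tangible goods → 7.75% → $3.10
Nightstand $131.40: furniture → 3.25% → $4.27
Bar stool $77.75: furniture → 3.25% → $2.53
Umbrella $32.11: all other tangible goods → 7.75% → $2.49
Haircut $30.10: personal services → 0% → $0.00
Wall mirror $131.30: furniture → 3.25% → $4.27
Dry cleaning (3 garments) $17.88: personal services → 0% → $0.00
Laundry detergent $14.25: all other tangible goods → 7.75% → $1.10
Side table $101.17: furniture → 3.25% → $3.29
Total tax = $5.24 + $3.10 + $4.27 + $2.53 + $2.49 + $4.27 + $1.10 + $3.29 = $26.29

$26.29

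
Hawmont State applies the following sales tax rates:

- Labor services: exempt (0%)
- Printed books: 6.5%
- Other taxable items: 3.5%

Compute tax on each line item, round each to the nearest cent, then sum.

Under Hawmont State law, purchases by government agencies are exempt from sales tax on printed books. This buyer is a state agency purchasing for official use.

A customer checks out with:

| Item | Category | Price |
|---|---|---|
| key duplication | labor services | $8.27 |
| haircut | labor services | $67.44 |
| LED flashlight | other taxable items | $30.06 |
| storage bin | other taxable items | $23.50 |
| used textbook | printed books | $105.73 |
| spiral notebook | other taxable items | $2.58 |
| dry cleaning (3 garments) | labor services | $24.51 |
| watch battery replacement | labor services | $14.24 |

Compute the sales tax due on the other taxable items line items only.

$1.96

LED flashlight $30.06: other taxable items → 3.5% → $1.05
Storage bin $23.50: other taxable items → 3.5% → $0.82
Spiral notebook $2.58: other taxable items → 3.5% → $0.09
Tax on other taxable items = $1.05 + $0.82 + $0.09 = $1.96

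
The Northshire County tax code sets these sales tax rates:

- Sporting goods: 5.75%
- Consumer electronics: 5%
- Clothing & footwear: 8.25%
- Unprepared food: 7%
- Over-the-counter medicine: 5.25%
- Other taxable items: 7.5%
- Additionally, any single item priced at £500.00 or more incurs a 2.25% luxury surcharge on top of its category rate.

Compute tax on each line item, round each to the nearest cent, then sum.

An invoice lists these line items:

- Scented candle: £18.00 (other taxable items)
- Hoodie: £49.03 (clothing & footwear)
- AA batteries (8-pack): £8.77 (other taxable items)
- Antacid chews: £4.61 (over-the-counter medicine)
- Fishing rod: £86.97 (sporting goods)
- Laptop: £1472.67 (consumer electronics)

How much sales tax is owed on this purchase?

£118.06

Scented candle £18.00: other taxable items → 7.5% → £1.35
Hoodie £49.03: clothing & footwear → 8.25% → £4.04
AA batteries (8-pack) £8.77: other taxable items → 7.5% → £0.66
Antacid chews £4.61: over-the-counter medicine → 5.25% → £0.24
Fishing rod £86.97: sporting goods → 5.75% → £5.00
Laptop £1472.67: consumer electronics → 5% + 2.25% surcharge = 7.25% → £106.77
Total tax = £1.35 + £4.04 + £0.66 + £0.24 + £5.00 + £106.77 = £118.06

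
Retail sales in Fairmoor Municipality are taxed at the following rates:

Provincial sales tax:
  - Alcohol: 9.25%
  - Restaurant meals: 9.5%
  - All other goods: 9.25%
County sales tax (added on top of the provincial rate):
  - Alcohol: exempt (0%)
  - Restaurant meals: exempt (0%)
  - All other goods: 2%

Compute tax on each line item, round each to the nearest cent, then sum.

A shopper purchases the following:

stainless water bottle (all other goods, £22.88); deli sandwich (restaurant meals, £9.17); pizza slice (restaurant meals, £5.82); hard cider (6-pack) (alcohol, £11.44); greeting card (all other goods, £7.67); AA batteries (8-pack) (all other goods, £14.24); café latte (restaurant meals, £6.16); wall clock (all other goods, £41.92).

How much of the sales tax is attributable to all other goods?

£9.75

Stainless water bottle £22.88: all other goods → 9.25% + 2% county = 11.25% → £2.57
Greeting card £7.67: all other goods → 9.25% + 2% county = 11.25% → £0.86
AA batteries (8-pack) £14.24: all other goods → 9.25% + 2% county = 11.25% → £1.60
Wall clock £41.92: all other goods → 9.25% + 2% county = 11.25% → £4.72
Tax on all other goods = £2.57 + £0.86 + £1.60 + £4.72 = £9.75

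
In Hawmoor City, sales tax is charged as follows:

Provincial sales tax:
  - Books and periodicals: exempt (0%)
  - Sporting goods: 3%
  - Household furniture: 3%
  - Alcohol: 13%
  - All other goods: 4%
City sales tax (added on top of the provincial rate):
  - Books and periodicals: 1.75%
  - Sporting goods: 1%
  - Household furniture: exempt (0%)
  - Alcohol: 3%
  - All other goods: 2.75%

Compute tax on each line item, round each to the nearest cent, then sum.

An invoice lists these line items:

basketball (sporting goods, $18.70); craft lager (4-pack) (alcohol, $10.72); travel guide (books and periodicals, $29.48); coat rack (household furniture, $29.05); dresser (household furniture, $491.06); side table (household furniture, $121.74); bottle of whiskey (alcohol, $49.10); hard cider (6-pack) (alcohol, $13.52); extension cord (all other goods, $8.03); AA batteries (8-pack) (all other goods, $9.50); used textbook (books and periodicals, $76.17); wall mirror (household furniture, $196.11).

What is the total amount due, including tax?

Basketball $18.70: sporting goods → 3% + 1% city = 4% → $0.75
Craft lager (4-pack) $10.72: alcohol → 13% + 3% city = 16% → $1.72
Travel guide $29.48: books and periodicals → 0% + 1.75% city = 1.75% → $0.52
Coat rack $29.05: household furniture → 3% + 0% city = 3% → $0.87
Dresser $491.06: household furniture → 3% + 0% city = 3% → $14.73
Side table $121.74: household furniture → 3% + 0% city = 3% → $3.65
Bottle of whiskey $49.10: alcohol → 13% + 3% city = 16% → $7.86
Hard cider (6-pack) $13.52: alcohol → 13% + 3% city = 16% → $2.16
Extension cord $8.03: all other goods → 4% + 2.75% city = 6.75% → $0.54
AA batteries (8-pack) $9.50: all other goods → 4% + 2.75% city = 6.75% → $0.64
Used textbook $76.17: books and periodicals → 0% + 1.75% city = 1.75% → $1.33
Wall mirror $196.11: household furniture → 3% + 0% city = 3% → $5.88
Subtotal = $1053.18; tax = $40.65; total due = $1093.83

$1093.83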